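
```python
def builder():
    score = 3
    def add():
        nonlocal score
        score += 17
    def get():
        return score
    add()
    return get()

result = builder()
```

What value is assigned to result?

Step 1: score = 3. add() modifies it via nonlocal, get() reads it.
Step 2: add() makes score = 3 + 17 = 20.
Step 3: get() returns 20. result = 20

The answer is 20.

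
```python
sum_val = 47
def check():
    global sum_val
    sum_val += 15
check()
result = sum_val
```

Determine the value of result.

Step 1: sum_val = 47 globally.
Step 2: check() modifies global sum_val: sum_val += 15 = 62.
Step 3: result = 62

The answer is 62.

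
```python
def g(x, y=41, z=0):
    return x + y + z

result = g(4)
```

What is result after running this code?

Step 1: g(4) uses defaults y = 41, z = 0.
Step 2: Returns 4 + 41 + 0 = 45.
Step 3: result = 45

The answer is 45.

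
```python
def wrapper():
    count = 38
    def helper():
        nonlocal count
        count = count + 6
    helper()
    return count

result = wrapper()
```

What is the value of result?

Step 1: wrapper() sets count = 38.
Step 2: helper() uses nonlocal to modify count in wrapper's scope: count = 38 + 6 = 44.
Step 3: wrapper() returns the modified count = 44

The answer is 44.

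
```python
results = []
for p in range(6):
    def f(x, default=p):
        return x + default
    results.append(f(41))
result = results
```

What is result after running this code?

Step 1: Default argument default=p is evaluated at function definition time.
Step 2: Each iteration creates f with default = current p value.
Step 3: f(41) returns 41 + default. results = [41, 42, 43, 44, 45, 46]

The answer is [41, 42, 43, 44, 45, 46].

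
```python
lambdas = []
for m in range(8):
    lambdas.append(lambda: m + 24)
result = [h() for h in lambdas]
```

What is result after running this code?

Step 1: All lambdas capture m by reference. After the loop, m = 7.
Step 2: Each call returns 7 + 24 = 31.
Step 3: result = [31, 31, 31, 31, 31, 31, 31, 31]

The answer is [31, 31, 31, 31, 31, 31, 31, 31].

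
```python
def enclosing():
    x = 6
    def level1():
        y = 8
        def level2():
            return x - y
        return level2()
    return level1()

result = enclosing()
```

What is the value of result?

Step 1: x = 6 in enclosing. y = 8 in level1.
Step 2: level2() reads x = 6 and y = 8 from enclosing scopes.
Step 3: result = 6 - 8 = -2

The answer is -2.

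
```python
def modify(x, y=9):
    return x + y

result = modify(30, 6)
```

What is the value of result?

Step 1: modify(30, 6) overrides default y with 6.
Step 2: Returns 30 + 6 = 36.
Step 3: result = 36

The answer is 36.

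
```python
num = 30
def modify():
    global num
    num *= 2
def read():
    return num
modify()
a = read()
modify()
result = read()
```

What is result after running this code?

Step 1: num = 30.
Step 2: First modify(): num = 30 * 2 = 60.
Step 3: Second modify(): num = 60 * 2 = 120.
Step 4: read() returns 120

The answer is 120.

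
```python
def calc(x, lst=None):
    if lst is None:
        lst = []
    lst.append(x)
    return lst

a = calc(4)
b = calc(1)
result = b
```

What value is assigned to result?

Step 1: None default with guard creates a NEW list each call.
Step 2: a = [4] (fresh list). b = [1] (another fresh list).
Step 3: result = [1] (this is the fix for mutable default)

The answer is [1].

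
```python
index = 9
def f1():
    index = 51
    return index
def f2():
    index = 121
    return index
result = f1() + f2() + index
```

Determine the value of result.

Step 1: Each function shadows global index with its own local.
Step 2: f1() returns 51, f2() returns 121.
Step 3: Global index = 9 is unchanged. result = 51 + 121 + 9 = 181

The answer is 181.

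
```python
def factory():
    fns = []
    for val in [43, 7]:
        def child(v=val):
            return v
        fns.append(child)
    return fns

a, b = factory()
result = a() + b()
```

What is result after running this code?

Step 1: Default argument v=val captures val at each iteration.
Step 2: a() returns 43 (captured at first iteration), b() returns 7 (captured at second).
Step 3: result = 43 + 7 = 50

The answer is 50.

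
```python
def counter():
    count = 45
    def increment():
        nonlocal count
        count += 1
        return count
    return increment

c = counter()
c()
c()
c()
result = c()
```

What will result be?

Step 1: counter() creates closure with count = 45.
Step 2: Each c() call increments count via nonlocal. After 4 calls: 45 + 4 = 49.
Step 3: result = 49

The answer is 49.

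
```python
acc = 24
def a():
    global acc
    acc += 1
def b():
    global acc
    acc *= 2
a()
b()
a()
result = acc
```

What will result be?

Step 1: acc = 24.
Step 2: a(): acc = 24 + 1 = 25.
Step 3: b(): acc = 25 * 2 = 50.
Step 4: a(): acc = 50 + 1 = 51

The answer is 51.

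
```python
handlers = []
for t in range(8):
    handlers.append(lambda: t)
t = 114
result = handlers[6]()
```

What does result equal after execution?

Step 1: Lambdas capture the variable t by reference, not by value.
Step 2: After the loop, t is reassigned to 114.
Step 3: handlers[6]() looks up the current t = 114. result = 114

The answer is 114.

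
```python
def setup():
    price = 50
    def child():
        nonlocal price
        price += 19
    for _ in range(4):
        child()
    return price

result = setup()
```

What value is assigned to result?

Step 1: price = 50.
Step 2: child() is called 4 times in a loop, each adding 19 via nonlocal.
Step 3: price = 50 + 19 * 4 = 126

The answer is 126.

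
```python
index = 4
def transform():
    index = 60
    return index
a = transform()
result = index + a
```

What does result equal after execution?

Step 1: Global index = 4. transform() returns local index = 60.
Step 2: a = 60. Global index still = 4.
Step 3: result = 4 + 60 = 64

The answer is 64.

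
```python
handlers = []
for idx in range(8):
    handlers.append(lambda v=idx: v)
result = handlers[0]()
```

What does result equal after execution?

Step 1: Default argument v=idx captures idx's value at each iteration.
Step 2: handlers[0] captured v = 0 when idx was 0.
Step 3: result = 0

The answer is 0.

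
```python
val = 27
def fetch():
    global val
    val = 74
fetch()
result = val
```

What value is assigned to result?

Step 1: val = 27 globally.
Step 2: fetch() declares global val and sets it to 74.
Step 3: After fetch(), global val = 74. result = 74

The answer is 74.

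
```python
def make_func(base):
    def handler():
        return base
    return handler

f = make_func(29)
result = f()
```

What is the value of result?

Step 1: make_func(29) creates closure capturing base = 29.
Step 2: f() returns the captured base = 29.
Step 3: result = 29

The answer is 29.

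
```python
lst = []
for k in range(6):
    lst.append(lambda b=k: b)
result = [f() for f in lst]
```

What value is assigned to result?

Step 1: Default arg b=k captures k at each iteration.
Step 2: Each lambda has its own default: 0, 1, ..., 5.
Step 3: result = [0, 1, 2, 3, 4, 5]

The answer is [0, 1, 2, 3, 4, 5].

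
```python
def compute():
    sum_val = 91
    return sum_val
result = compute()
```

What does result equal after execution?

Step 1: compute() defines sum_val = 91 in its local scope.
Step 2: return sum_val finds the local variable sum_val = 91.
Step 3: result = 91

The answer is 91.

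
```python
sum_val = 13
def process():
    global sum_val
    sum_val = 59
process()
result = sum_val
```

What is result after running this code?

Step 1: sum_val = 13 globally.
Step 2: process() declares global sum_val and sets it to 59.
Step 3: After process(), global sum_val = 59. result = 59

The answer is 59.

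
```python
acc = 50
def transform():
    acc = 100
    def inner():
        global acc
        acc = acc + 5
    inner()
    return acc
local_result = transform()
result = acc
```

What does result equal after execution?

Step 1: Global acc = 50. transform() creates local acc = 100.
Step 2: inner() declares global acc and adds 5: global acc = 50 + 5 = 55.
Step 3: transform() returns its local acc = 100 (unaffected by inner).
Step 4: result = global acc = 55

The answer is 55.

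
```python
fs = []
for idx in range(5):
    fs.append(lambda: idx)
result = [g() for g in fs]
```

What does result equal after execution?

Step 1: All 5 lambdas share the same variable idx.
Step 2: After the loop, idx = 4.
Step 3: Each call returns 4. result = [4, 4, 4, 4, 4]

The answer is [4, 4, 4, 4, 4].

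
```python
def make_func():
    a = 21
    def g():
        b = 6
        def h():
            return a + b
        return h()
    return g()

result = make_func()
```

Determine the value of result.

Step 1: make_func() defines a = 21. g() defines b = 6.
Step 2: h() accesses both from enclosing scopes: a = 21, b = 6.
Step 3: result = 21 + 6 = 27

The answer is 27.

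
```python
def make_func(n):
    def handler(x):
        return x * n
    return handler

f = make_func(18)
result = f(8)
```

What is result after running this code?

Step 1: make_func(18) creates a closure capturing n = 18.
Step 2: f(8) computes 8 * 18 = 144.
Step 3: result = 144

The answer is 144.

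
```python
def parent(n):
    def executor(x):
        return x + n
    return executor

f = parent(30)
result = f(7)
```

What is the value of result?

Step 1: parent(30) creates a closure that captures n = 30.
Step 2: f(7) calls the closure with x = 7, returning 7 + 30 = 37.
Step 3: result = 37

The answer is 37.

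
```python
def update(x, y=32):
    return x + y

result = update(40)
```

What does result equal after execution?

Step 1: update(40) uses default y = 32.
Step 2: Returns 40 + 32 = 72.
Step 3: result = 72

The answer is 72.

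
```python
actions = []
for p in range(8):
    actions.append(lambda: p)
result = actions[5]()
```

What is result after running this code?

Step 1: The loop creates 8 lambdas, all referencing the same variable p.
Step 2: After the loop, p = 7 (final value).
Step 3: actions[5]() looks up p at call time and finds 7. This is the late binding gotcha. result = 7

The answer is 7.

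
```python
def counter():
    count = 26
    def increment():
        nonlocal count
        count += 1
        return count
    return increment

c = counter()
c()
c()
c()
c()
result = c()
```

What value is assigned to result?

Step 1: counter() creates closure with count = 26.
Step 2: Each c() call increments count via nonlocal. After 5 calls: 26 + 5 = 31.
Step 3: result = 31

The answer is 31.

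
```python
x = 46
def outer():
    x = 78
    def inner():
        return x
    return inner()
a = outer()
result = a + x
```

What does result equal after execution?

Step 1: outer() has local x = 78. inner() reads from enclosing.
Step 2: outer() returns 78. Global x = 46 unchanged.
Step 3: result = 78 + 46 = 124

The answer is 124.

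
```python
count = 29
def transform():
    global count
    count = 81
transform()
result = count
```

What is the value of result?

Step 1: count = 29 globally.
Step 2: transform() declares global count and sets it to 81.
Step 3: After transform(), global count = 81. result = 81

The answer is 81.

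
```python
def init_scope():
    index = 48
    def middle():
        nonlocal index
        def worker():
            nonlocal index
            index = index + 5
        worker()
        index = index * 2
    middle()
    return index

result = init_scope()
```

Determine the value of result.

Step 1: index = 48.
Step 2: worker() adds 5: index = 48 + 5 = 53.
Step 3: middle() doubles: index = 53 * 2 = 106.
Step 4: result = 106

The answer is 106.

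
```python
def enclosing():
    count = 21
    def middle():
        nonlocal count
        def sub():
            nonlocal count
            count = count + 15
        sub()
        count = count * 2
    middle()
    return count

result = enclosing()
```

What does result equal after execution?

Step 1: count = 21.
Step 2: sub() adds 15: count = 21 + 15 = 36.
Step 3: middle() doubles: count = 36 * 2 = 72.
Step 4: result = 72

The answer is 72.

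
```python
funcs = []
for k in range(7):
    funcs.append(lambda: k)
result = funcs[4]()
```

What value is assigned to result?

Step 1: The loop creates 7 lambdas, all referencing the same variable k.
Step 2: After the loop, k = 6 (final value).
Step 3: funcs[4]() looks up k at call time and finds 6. This is the late binding gotcha. result = 6

The answer is 6.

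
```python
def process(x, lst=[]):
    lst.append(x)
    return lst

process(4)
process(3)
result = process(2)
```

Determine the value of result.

Step 1: Mutable default argument gotcha! The list [] is created once.
Step 2: Each call appends to the SAME list: [4], [4, 3], [4, 3, 2].
Step 3: result = [4, 3, 2]

The answer is [4, 3, 2].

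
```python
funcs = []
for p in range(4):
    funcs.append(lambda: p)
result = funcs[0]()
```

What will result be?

Step 1: The loop creates 4 lambdas, all referencing the same variable p.
Step 2: After the loop, p = 3 (final value).
Step 3: funcs[0]() looks up p at call time and finds 3. This is the late binding gotcha. result = 3

The answer is 3.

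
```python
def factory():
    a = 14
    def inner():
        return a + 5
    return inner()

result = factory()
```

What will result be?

Step 1: factory() defines a = 14.
Step 2: inner() reads a = 14 from enclosing scope, returns 14 + 5 = 19.
Step 3: result = 19

The answer is 19.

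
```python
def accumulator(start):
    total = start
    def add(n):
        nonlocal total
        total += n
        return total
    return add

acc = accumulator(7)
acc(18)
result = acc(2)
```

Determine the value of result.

Step 1: accumulator(7) creates closure with total = 7.
Step 2: First acc(18): total = 7 + 18 = 25.
Step 3: Second acc(2): total = 25 + 2 = 27. result = 27

The answer is 27.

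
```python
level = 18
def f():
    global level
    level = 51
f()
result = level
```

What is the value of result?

Step 1: level = 18 globally.
Step 2: f() declares global level and sets it to 51.
Step 3: After f(), global level = 51. result = 51

The answer is 51.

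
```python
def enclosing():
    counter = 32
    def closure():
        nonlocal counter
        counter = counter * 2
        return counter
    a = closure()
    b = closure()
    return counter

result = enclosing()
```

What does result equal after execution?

Step 1: counter starts at 32.
Step 2: First closure(): counter = 32 * 2 = 64.
Step 3: Second closure(): counter = 64 * 2 = 128.
Step 4: result = 128

The answer is 128.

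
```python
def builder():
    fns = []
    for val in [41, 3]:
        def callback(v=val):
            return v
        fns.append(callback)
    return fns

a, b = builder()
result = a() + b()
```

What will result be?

Step 1: Default argument v=val captures val at each iteration.
Step 2: a() returns 41 (captured at first iteration), b() returns 3 (captured at second).
Step 3: result = 41 + 3 = 44

The answer is 44.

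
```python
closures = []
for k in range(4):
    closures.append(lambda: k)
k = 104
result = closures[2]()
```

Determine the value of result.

Step 1: Lambdas capture the variable k by reference, not by value.
Step 2: After the loop, k is reassigned to 104.
Step 3: closures[2]() looks up the current k = 104. result = 104

The answer is 104.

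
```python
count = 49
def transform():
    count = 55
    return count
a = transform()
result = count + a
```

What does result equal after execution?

Step 1: Global count = 49. transform() returns local count = 55.
Step 2: a = 55. Global count still = 49.
Step 3: result = 49 + 55 = 104

The answer is 104.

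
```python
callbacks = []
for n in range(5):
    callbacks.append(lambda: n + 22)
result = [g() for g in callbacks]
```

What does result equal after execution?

Step 1: All lambdas capture n by reference. After the loop, n = 4.
Step 2: Each call returns 4 + 22 = 26.
Step 3: result = [26, 26, 26, 26, 26]

The answer is [26, 26, 26, 26, 26].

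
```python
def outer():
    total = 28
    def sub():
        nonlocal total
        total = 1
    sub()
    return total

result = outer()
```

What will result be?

Step 1: outer() sets total = 28.
Step 2: sub() uses nonlocal to reassign total = 1.
Step 3: result = 1

The answer is 1.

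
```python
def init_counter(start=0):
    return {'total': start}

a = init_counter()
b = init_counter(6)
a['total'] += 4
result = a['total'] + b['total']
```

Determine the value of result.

Step 1: init_counter() returns a new dict each call (immutable default 0).
Step 2: a = {'total': 0}, b = {'total': 6}.
Step 3: a['total'] += 4 = 4. result = 4 + 6 = 10

The answer is 10.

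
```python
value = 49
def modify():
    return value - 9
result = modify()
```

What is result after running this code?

Step 1: value = 49 is defined globally.
Step 2: modify() looks up value from global scope = 49, then computes 49 - 9 = 40.
Step 3: result = 40

The answer is 40.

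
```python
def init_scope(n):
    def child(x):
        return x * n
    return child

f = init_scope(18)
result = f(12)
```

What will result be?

Step 1: init_scope(18) creates a closure capturing n = 18.
Step 2: f(12) computes 12 * 18 = 216.
Step 3: result = 216

The answer is 216.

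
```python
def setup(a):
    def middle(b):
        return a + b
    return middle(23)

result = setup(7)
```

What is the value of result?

Step 1: setup(7) passes a = 7.
Step 2: middle(23) has b = 23, reads a = 7 from enclosing.
Step 3: result = 7 + 23 = 30

The answer is 30.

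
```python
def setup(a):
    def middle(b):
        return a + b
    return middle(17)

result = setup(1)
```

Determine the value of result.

Step 1: setup(1) passes a = 1.
Step 2: middle(17) has b = 17, reads a = 1 from enclosing.
Step 3: result = 1 + 17 = 18

The answer is 18.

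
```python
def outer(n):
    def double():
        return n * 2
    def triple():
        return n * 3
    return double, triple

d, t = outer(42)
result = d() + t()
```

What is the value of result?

Step 1: Both closures capture the same n = 42.
Step 2: d() = 42 * 2 = 84, t() = 42 * 3 = 126.
Step 3: result = 84 + 126 = 210

The answer is 210.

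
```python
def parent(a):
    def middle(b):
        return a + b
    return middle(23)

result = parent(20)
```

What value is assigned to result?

Step 1: parent(20) passes a = 20.
Step 2: middle(23) has b = 23, reads a = 20 from enclosing.
Step 3: result = 20 + 23 = 43

The answer is 43.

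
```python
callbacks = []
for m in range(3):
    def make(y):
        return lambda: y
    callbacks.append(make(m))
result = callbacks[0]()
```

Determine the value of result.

Step 1: make(m) creates a new scope capturing y = m at call time.
Step 2: callbacks[0] = make(0), so its lambda captures y = 0.
Step 3: result = 0 (closure factory fixes late binding)

The answer is 0.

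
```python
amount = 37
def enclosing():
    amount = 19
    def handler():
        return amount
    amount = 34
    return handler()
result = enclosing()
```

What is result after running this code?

Step 1: enclosing() sets amount = 19, then later amount = 34.
Step 2: handler() is called after amount is reassigned to 34. Closures capture variables by reference, not by value.
Step 3: result = 34

The answer is 34.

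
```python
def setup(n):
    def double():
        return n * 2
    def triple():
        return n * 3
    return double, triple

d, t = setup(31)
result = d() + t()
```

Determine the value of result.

Step 1: Both closures capture the same n = 31.
Step 2: d() = 31 * 2 = 62, t() = 31 * 3 = 93.
Step 3: result = 62 + 93 = 155

The answer is 155.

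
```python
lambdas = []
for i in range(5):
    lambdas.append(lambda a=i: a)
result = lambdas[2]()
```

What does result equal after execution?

Step 1: Default argument a=i captures i's value at each iteration.
Step 2: lambdas[2] captured a = 2 when i was 2.
Step 3: result = 2

The answer is 2.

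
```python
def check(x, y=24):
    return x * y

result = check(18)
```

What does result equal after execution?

Step 1: check(18) uses default y = 24.
Step 2: Returns 18 * 24 = 432.
Step 3: result = 432

The answer is 432.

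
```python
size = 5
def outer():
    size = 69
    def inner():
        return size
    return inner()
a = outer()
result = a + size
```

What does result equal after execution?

Step 1: outer() has local size = 69. inner() reads from enclosing.
Step 2: outer() returns 69. Global size = 5 unchanged.
Step 3: result = 69 + 5 = 74

The answer is 74.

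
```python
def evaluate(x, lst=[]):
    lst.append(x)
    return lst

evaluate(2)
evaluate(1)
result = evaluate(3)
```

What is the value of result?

Step 1: Mutable default argument gotcha! The list [] is created once.
Step 2: Each call appends to the SAME list: [2], [2, 1], [2, 1, 3].
Step 3: result = [2, 1, 3]

The answer is [2, 1, 3].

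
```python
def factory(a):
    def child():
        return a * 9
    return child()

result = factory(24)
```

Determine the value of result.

Step 1: factory(24) binds parameter a = 24.
Step 2: child() accesses a = 24 from enclosing scope.
Step 3: result = 24 * 9 = 216

The answer is 216.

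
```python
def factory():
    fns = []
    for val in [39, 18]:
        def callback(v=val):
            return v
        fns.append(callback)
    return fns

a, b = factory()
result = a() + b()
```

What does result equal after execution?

Step 1: Default argument v=val captures val at each iteration.
Step 2: a() returns 39 (captured at first iteration), b() returns 18 (captured at second).
Step 3: result = 39 + 18 = 57

The answer is 57.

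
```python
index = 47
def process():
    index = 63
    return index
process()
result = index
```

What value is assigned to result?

Step 1: index = 47 globally.
Step 2: process() creates a LOCAL index = 63 (no global keyword!).
Step 3: The global index is unchanged. result = 47

The answer is 47.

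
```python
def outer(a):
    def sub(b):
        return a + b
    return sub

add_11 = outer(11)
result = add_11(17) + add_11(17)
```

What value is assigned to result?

Step 1: add_11 captures a = 11.
Step 2: add_11(17) = 11 + 17 = 28, called twice.
Step 3: result = 28 + 28 = 56

The answer is 56.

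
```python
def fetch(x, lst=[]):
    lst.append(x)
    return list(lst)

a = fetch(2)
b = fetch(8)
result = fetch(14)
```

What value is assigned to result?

Step 1: Default list is shared. list() creates copies for return values.
Step 2: Internal list grows: [2] -> [2, 8] -> [2, 8, 14].
Step 3: result = [2, 8, 14]

The answer is [2, 8, 14].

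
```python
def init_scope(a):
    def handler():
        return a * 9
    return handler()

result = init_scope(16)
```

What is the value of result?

Step 1: init_scope(16) binds parameter a = 16.
Step 2: handler() accesses a = 16 from enclosing scope.
Step 3: result = 16 * 9 = 144

The answer is 144.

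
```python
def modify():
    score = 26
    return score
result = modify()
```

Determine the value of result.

Step 1: modify() defines score = 26 in its local scope.
Step 2: return score finds the local variable score = 26.
Step 3: result = 26

The answer is 26.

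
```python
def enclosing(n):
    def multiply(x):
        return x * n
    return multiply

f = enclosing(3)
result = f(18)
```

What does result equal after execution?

Step 1: enclosing(3) returns multiply closure with n = 3.
Step 2: f(18) computes 18 * 3 = 54.
Step 3: result = 54

The answer is 54.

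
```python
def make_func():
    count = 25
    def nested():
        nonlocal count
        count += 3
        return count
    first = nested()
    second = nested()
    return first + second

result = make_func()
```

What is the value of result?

Step 1: count starts at 25.
Step 2: First call: count = 25 + 3 = 28, returns 28.
Step 3: Second call: count = 28 + 3 = 31, returns 31.
Step 4: result = 28 + 31 = 59

The answer is 59.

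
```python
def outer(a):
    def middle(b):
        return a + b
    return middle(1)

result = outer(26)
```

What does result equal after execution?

Step 1: outer(26) passes a = 26.
Step 2: middle(1) has b = 1, reads a = 26 from enclosing.
Step 3: result = 26 + 1 = 27

The answer is 27.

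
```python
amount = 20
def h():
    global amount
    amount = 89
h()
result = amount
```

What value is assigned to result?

Step 1: amount = 20 globally.
Step 2: h() declares global amount and sets it to 89.
Step 3: After h(), global amount = 89. result = 89

The answer is 89.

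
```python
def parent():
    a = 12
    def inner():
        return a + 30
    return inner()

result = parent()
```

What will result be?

Step 1: parent() defines a = 12.
Step 2: inner() reads a = 12 from enclosing scope, returns 12 + 30 = 42.
Step 3: result = 42

The answer is 42.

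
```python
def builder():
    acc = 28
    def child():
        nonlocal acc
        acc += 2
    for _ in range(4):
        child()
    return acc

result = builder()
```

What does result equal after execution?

Step 1: acc = 28.
Step 2: child() is called 4 times in a loop, each adding 2 via nonlocal.
Step 3: acc = 28 + 2 * 4 = 36

The answer is 36.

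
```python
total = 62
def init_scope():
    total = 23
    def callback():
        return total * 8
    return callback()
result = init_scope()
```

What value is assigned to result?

Step 1: init_scope() shadows global total with total = 23.
Step 2: callback() finds total = 23 in enclosing scope, computes 23 * 8 = 184.
Step 3: result = 184

The answer is 184.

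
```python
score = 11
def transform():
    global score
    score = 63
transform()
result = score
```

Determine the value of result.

Step 1: score = 11 globally.
Step 2: transform() declares global score and sets it to 63.
Step 3: After transform(), global score = 63. result = 63

The answer is 63.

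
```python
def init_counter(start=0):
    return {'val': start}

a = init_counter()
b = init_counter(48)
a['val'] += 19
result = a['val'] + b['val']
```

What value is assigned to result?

Step 1: init_counter() returns a new dict each call (immutable default 0).
Step 2: a = {'val': 0}, b = {'val': 48}.
Step 3: a['val'] += 19 = 19. result = 19 + 48 = 67

The answer is 67.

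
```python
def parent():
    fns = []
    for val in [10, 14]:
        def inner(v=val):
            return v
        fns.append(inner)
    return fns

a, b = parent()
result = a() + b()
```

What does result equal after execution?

Step 1: Default argument v=val captures val at each iteration.
Step 2: a() returns 10 (captured at first iteration), b() returns 14 (captured at second).
Step 3: result = 10 + 14 = 24

The answer is 24.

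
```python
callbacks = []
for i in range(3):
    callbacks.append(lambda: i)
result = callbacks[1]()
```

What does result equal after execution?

Step 1: The loop creates 3 lambdas, all referencing the same variable i.
Step 2: After the loop, i = 2 (final value).
Step 3: callbacks[1]() looks up i at call time and finds 2. This is the late binding gotcha. result = 2

The answer is 2.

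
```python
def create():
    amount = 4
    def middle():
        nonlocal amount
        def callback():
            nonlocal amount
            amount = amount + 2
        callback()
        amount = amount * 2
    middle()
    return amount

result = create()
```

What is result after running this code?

Step 1: amount = 4.
Step 2: callback() adds 2: amount = 4 + 2 = 6.
Step 3: middle() doubles: amount = 6 * 2 = 12.
Step 4: result = 12

The answer is 12.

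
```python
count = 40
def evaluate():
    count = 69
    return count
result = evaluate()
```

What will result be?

Step 1: Global count = 40.
Step 2: evaluate() creates local count = 69, shadowing the global.
Step 3: Returns local count = 69. result = 69

The answer is 69.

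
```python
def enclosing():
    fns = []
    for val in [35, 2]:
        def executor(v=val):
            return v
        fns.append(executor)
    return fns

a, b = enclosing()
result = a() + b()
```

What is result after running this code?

Step 1: Default argument v=val captures val at each iteration.
Step 2: a() returns 35 (captured at first iteration), b() returns 2 (captured at second).
Step 3: result = 35 + 2 = 37

The answer is 37.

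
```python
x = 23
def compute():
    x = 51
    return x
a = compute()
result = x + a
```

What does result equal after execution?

Step 1: Global x = 23. compute() returns local x = 51.
Step 2: a = 51. Global x still = 23.
Step 3: result = 23 + 51 = 74

The answer is 74.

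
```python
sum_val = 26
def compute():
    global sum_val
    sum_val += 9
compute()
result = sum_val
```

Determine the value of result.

Step 1: sum_val = 26 globally.
Step 2: compute() modifies global sum_val: sum_val += 9 = 35.
Step 3: result = 35

The answer is 35.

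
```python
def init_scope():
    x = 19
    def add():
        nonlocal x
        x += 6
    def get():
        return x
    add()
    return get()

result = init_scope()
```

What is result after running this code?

Step 1: x = 19. add() modifies it via nonlocal, get() reads it.
Step 2: add() makes x = 19 + 6 = 25.
Step 3: get() returns 25. result = 25

The answer is 25.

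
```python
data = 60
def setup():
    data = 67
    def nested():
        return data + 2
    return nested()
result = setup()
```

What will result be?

Step 1: setup() shadows global data with data = 67.
Step 2: nested() finds data = 67 in enclosing scope, computes 67 + 2 = 69.
Step 3: result = 69

The answer is 69.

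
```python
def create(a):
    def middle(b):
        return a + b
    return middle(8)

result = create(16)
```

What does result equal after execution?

Step 1: create(16) passes a = 16.
Step 2: middle(8) has b = 8, reads a = 16 from enclosing.
Step 3: result = 16 + 8 = 24

The answer is 24.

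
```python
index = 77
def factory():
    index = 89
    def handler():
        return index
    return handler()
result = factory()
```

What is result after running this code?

Step 1: index = 77 globally, but factory() defines index = 89 locally.
Step 2: handler() looks up index. Not in local scope, so checks enclosing scope (factory) and finds index = 89.
Step 3: result = 89

The answer is 89.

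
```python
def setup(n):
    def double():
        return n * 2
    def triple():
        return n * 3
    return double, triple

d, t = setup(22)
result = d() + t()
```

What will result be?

Step 1: Both closures capture the same n = 22.
Step 2: d() = 22 * 2 = 44, t() = 22 * 3 = 66.
Step 3: result = 44 + 66 = 110

The answer is 110.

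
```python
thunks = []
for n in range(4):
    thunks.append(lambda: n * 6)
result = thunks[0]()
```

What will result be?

Step 1: All lambdas reference the same variable n (late binding).
Step 2: After the loop, n = 3. Every lambda returns n * 6.
Step 3: thunks[0]() = 3 * 6 = 18

The answer is 18.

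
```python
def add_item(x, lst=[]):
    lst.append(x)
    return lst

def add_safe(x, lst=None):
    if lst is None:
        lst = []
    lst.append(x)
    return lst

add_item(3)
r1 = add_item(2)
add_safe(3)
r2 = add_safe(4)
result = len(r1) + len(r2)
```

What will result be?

Step 1: add_item shares mutable default: after 2 calls, lst = [3, 2], len = 2.
Step 2: add_safe creates fresh list each time: r2 = [4], len = 1.
Step 3: result = 2 + 1 = 3

The answer is 3.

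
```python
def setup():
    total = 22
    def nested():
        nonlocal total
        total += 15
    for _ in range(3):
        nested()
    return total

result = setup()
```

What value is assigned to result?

Step 1: total = 22.
Step 2: nested() is called 3 times in a loop, each adding 15 via nonlocal.
Step 3: total = 22 + 15 * 3 = 67

The answer is 67.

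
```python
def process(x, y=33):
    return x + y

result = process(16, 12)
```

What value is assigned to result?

Step 1: process(16, 12) overrides default y with 12.
Step 2: Returns 16 + 12 = 28.
Step 3: result = 28

The answer is 28.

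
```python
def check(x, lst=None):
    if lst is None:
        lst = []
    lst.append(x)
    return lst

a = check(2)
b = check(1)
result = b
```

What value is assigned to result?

Step 1: None default with guard creates a NEW list each call.
Step 2: a = [2] (fresh list). b = [1] (another fresh list).
Step 3: result = [1] (this is the fix for mutable default)

The answer is [1].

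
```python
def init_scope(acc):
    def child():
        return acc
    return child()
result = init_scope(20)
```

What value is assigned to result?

Step 1: init_scope(20) binds parameter acc = 20.
Step 2: child() looks up acc in enclosing scope and finds the parameter acc = 20.
Step 3: result = 20

The answer is 20.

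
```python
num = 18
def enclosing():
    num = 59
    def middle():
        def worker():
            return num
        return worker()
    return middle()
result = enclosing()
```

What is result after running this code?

Step 1: enclosing() defines num = 59. middle() and worker() have no local num.
Step 2: worker() checks local (none), enclosing middle() (none), enclosing enclosing() and finds num = 59.
Step 3: result = 59

The answer is 59.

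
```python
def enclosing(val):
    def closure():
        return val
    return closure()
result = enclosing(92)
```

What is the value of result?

Step 1: enclosing(92) binds parameter val = 92.
Step 2: closure() looks up val in enclosing scope and finds the parameter val = 92.
Step 3: result = 92

The answer is 92.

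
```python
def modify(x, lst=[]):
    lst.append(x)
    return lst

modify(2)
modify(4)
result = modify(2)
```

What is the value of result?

Step 1: Mutable default argument gotcha! The list [] is created once.
Step 2: Each call appends to the SAME list: [2], [2, 4], [2, 4, 2].
Step 3: result = [2, 4, 2]

The answer is [2, 4, 2].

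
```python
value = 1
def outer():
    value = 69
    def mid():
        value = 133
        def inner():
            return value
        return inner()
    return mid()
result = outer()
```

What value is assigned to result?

Step 1: Three levels of shadowing: global 1, outer 69, mid 133.
Step 2: inner() finds value = 133 in enclosing mid() scope.
Step 3: result = 133

The answer is 133.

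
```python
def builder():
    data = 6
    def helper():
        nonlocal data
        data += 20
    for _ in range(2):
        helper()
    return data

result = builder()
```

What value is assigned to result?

Step 1: data = 6.
Step 2: helper() is called 2 times in a loop, each adding 20 via nonlocal.
Step 3: data = 6 + 20 * 2 = 46

The answer is 46.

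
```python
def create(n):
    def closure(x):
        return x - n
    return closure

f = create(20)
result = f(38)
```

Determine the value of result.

Step 1: create(20) creates a closure capturing n = 20.
Step 2: f(38) computes 38 - 20 = 18.
Step 3: result = 18

The answer is 18.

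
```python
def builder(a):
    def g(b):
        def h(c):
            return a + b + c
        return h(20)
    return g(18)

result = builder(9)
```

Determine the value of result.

Step 1: a = 9, b = 18, c = 20 across three nested scopes.
Step 2: h() accesses all three via LEGB rule.
Step 3: result = 9 + 18 + 20 = 47

The answer is 47.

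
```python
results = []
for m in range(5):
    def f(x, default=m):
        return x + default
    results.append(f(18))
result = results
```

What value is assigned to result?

Step 1: Default argument default=m is evaluated at function definition time.
Step 2: Each iteration creates f with default = current m value.
Step 3: f(18) returns 18 + default. results = [18, 19, 20, 21, 22]

The answer is [18, 19, 20, 21, 22].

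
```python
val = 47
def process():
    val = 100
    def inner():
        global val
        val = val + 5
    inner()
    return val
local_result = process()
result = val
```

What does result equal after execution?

Step 1: Global val = 47. process() creates local val = 100.
Step 2: inner() declares global val and adds 5: global val = 47 + 5 = 52.
Step 3: process() returns its local val = 100 (unaffected by inner).
Step 4: result = global val = 52

The answer is 52.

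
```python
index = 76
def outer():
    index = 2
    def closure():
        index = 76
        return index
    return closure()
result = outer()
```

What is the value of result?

Step 1: Three scopes define index: global (76), outer (2), closure (76).
Step 2: closure() has its own local index = 76, which shadows both enclosing and global.
Step 3: result = 76 (local wins in LEGB)

The answer is 76.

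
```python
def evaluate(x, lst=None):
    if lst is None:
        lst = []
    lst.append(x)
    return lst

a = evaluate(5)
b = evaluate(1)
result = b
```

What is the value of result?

Step 1: None default with guard creates a NEW list each call.
Step 2: a = [5] (fresh list). b = [1] (another fresh list).
Step 3: result = [1] (this is the fix for mutable default)

The answer is [1].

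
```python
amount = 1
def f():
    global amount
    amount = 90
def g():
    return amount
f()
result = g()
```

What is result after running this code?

Step 1: amount = 1.
Step 2: f() sets global amount = 90.
Step 3: g() reads global amount = 90. result = 90

The answer is 90.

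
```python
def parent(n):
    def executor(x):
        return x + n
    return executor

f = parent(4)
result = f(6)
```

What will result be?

Step 1: parent(4) creates a closure that captures n = 4.
Step 2: f(6) calls the closure with x = 6, returning 6 + 4 = 10.
Step 3: result = 10

The answer is 10.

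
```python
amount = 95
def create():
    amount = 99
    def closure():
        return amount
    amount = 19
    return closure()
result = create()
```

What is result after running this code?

Step 1: create() sets amount = 99, then later amount = 19.
Step 2: closure() is called after amount is reassigned to 19. Closures capture variables by reference, not by value.
Step 3: result = 19

The answer is 19.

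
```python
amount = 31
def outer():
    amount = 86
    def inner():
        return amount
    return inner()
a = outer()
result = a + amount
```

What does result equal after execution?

Step 1: outer() has local amount = 86. inner() reads from enclosing.
Step 2: outer() returns 86. Global amount = 31 unchanged.
Step 3: result = 86 + 31 = 117

The answer is 117.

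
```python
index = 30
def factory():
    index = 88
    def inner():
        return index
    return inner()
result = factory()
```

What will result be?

Step 1: index = 30 globally, but factory() defines index = 88 locally.
Step 2: inner() looks up index. Not in local scope, so checks enclosing scope (factory) and finds index = 88.
Step 3: result = 88

The answer is 88.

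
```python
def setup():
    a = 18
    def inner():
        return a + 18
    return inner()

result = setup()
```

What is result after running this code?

Step 1: setup() defines a = 18.
Step 2: inner() reads a = 18 from enclosing scope, returns 18 + 18 = 36.
Step 3: result = 36

The answer is 36.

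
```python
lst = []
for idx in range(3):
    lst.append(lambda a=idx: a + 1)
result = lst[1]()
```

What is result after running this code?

Step 1: Default argument a=idx captures idx's value at definition time.
Step 2: lst[1] was defined when idx = 1, so a defaults to 1.
Step 3: result = 1 + 1 = 2 (default arg fixes the late binding issue)

The answer is 2.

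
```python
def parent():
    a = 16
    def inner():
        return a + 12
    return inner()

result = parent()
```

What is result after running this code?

Step 1: parent() defines a = 16.
Step 2: inner() reads a = 16 from enclosing scope, returns 16 + 12 = 28.
Step 3: result = 28

The answer is 28.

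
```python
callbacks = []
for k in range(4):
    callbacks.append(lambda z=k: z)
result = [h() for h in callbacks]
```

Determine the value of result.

Step 1: Default arg z=k captures k at each iteration.
Step 2: Each lambda has its own default: 0, 1, ..., 3.
Step 3: result = [0, 1, 2, 3]

The answer is [0, 1, 2, 3].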